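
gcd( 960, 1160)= 40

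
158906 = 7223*22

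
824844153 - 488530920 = 336313233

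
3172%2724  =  448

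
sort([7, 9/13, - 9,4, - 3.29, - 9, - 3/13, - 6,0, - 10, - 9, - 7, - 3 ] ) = [ - 10, - 9 , - 9, - 9, - 7, - 6, - 3.29, - 3,-3/13 , 0,9/13,4,7] 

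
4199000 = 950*4420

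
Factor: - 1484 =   -  2^2 *7^1*53^1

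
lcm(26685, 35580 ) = 106740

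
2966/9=329 + 5/9 =329.56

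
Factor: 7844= 2^2 * 37^1*53^1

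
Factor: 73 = 73^1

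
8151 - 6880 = 1271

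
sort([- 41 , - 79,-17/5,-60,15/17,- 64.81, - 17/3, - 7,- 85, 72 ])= [  -  85 ,-79, - 64.81, - 60,-41, - 7,-17/3,-17/5  ,  15/17 , 72]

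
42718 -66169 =  -  23451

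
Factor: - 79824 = - 2^4*3^1*1663^1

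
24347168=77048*316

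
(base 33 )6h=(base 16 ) d7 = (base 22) 9H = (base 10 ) 215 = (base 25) 8f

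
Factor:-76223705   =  -5^1*15244741^1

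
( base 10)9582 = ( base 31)9U3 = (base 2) 10010101101110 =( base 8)22556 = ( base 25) F87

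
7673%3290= 1093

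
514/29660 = 257/14830 = 0.02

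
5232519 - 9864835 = -4632316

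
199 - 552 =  - 353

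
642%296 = 50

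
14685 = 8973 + 5712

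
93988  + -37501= 56487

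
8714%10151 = 8714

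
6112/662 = 9 + 77/331  =  9.23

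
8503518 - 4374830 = 4128688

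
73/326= 73/326 = 0.22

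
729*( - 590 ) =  - 430110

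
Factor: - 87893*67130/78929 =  - 2^1*5^1*7^2*13^1*137^1 *6761^1*78929^( - 1) =- 5900257090/78929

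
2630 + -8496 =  - 5866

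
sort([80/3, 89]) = [ 80/3, 89] 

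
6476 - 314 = 6162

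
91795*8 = 734360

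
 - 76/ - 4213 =76/4213 = 0.02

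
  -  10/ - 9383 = 10/9383 = 0.00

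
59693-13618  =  46075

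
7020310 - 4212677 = 2807633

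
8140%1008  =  76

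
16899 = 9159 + 7740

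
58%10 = 8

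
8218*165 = 1355970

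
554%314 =240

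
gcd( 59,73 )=1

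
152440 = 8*19055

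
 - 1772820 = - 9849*180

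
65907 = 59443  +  6464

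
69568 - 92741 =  - 23173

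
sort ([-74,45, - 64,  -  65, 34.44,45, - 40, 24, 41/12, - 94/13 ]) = [ - 74, - 65,  -  64,-40, - 94/13, 41/12, 24,  34.44, 45, 45]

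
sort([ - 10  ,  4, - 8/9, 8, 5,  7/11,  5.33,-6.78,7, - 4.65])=[ -10,-6.78,-4.65, - 8/9,7/11,4,5,  5.33,  7,8 ] 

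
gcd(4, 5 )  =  1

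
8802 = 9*978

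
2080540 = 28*74305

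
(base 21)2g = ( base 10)58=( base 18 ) 34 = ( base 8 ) 72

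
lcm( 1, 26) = 26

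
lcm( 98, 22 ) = 1078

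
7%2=1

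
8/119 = 8/119=0.07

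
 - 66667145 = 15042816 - 81709961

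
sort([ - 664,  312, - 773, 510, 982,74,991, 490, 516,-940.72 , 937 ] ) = [ - 940.72, - 773, - 664,74, 312, 490, 510,516,937, 982, 991]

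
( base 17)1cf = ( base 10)508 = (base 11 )422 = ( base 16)1fc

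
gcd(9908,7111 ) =1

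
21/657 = 7/219 = 0.03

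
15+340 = 355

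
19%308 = 19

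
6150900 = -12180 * ( - 505 ) 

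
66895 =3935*17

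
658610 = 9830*67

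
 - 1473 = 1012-2485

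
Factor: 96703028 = 2^2*457^1*52901^1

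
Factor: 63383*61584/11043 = 2^4*3^( - 2 )* 241^1*263^1*409^( - 1 )*1283^1 = 1301126224/3681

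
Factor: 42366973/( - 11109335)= - 5^( - 1) * 11^1*179^1*281^( - 1)*7907^( - 1)*21517^1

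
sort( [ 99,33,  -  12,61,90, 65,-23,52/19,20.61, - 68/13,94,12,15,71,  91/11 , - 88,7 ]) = [ - 88, - 23, - 12, - 68/13,52/19 , 7, 91/11 , 12,15,20.61,33,  61,  65,71,90, 94,99] 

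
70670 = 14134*5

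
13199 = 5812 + 7387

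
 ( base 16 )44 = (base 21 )35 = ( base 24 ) 2K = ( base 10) 68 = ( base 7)125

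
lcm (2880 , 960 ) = 2880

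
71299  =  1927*37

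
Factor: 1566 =2^1 * 3^3*29^1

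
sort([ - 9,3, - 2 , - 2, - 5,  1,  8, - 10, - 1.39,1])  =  [ - 10, - 9 ,- 5, - 2,-2, - 1.39, 1, 1,3, 8] 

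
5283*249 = 1315467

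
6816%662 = 196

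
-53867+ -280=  - 54147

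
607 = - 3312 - -3919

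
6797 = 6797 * 1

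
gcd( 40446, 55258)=14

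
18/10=9/5 = 1.80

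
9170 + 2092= 11262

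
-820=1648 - 2468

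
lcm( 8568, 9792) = 68544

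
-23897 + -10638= - 34535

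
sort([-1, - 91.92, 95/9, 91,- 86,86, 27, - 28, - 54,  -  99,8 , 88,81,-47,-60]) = [ - 99, - 91.92, - 86,-60, - 54,  -  47,- 28,-1,8 , 95/9, 27 , 81,  86, 88,  91]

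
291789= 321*909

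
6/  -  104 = -1+49/52  =  - 0.06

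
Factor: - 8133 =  - 3^1*2711^1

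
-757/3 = -253 + 2/3  =  - 252.33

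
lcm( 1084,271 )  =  1084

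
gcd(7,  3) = 1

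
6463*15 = 96945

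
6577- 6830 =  - 253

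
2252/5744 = 563/1436 =0.39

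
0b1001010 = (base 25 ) 2O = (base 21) 3B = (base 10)74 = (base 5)244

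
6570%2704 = 1162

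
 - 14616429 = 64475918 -79092347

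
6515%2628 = 1259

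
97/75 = 97/75 = 1.29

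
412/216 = 1 + 49/54=1.91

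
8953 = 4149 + 4804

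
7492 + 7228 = 14720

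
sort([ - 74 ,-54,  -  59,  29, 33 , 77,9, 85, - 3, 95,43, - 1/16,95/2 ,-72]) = [ - 74, - 72,- 59, - 54,-3, - 1/16,9, 29,33, 43,  95/2, 77,85 , 95 ] 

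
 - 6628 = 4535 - 11163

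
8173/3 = 2724 + 1/3 = 2724.33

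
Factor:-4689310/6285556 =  - 2344655/3142778 = - 2^( - 1) * 5^1 *79^(-1) * 283^1*1657^1 * 19891^( - 1 ) 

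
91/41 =2 + 9/41 = 2.22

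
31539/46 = 685 + 29/46  =  685.63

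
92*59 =5428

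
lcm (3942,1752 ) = 15768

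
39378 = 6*6563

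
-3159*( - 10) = 31590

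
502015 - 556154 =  - 54139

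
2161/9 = 2161/9 = 240.11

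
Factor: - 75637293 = -3^1*1033^1*24407^1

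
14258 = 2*7129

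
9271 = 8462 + 809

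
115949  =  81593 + 34356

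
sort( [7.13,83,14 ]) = [7.13,14,83]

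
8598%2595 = 813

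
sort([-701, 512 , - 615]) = [-701, - 615,512 ] 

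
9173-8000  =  1173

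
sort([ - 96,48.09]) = [ - 96,  48.09 ] 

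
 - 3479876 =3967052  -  7446928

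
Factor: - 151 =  - 151^1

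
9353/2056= 9353/2056  =  4.55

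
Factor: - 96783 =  - 3^1*32261^1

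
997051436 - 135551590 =861499846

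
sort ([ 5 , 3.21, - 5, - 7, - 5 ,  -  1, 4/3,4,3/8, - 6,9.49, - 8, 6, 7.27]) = [ - 8, - 7, - 6, - 5,  -  5, - 1,3/8, 4/3,3.21,4,5, 6 , 7.27  ,  9.49 ] 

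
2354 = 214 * 11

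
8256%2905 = 2446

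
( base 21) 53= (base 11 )99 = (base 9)130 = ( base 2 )1101100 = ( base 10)108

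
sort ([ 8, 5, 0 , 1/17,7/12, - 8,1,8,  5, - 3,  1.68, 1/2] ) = [ - 8, -3,0, 1/17,1/2,  7/12,1, 1.68, 5, 5, 8  ,  8 ] 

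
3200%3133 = 67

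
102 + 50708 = 50810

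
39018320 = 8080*4829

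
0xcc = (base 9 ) 246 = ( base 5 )1304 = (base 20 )A4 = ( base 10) 204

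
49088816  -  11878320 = 37210496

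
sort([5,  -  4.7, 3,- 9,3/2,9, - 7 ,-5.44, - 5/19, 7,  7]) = [ - 9, - 7, - 5.44, - 4.7, - 5/19, 3/2, 3, 5, 7, 7,9]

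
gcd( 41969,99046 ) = 1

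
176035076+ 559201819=735236895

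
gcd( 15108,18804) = 12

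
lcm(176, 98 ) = 8624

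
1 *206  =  206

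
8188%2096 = 1900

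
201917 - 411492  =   - 209575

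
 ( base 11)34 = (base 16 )25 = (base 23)1E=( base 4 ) 211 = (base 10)37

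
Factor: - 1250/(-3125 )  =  2^1 * 5^(-1)   =  2/5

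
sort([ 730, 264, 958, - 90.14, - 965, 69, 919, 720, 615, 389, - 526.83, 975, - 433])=[  -  965, - 526.83,-433, - 90.14,69, 264, 389, 615,720, 730,919, 958,975] 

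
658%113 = 93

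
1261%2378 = 1261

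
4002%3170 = 832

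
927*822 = 761994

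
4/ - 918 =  - 2/459 = - 0.00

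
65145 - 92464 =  - 27319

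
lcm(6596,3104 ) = 52768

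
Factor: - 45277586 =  - 2^1*79^1*509^1 * 563^1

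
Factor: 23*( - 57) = -3^1 * 19^1*23^1 = - 1311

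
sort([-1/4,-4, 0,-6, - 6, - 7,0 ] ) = [-7, - 6,-6, - 4,-1/4,  0,0]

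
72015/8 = 9001 + 7/8 = 9001.88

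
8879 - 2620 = 6259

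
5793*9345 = 54135585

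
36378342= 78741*462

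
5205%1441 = 882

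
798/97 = 798/97  =  8.23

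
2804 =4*701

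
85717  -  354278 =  - 268561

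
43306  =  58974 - 15668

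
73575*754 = 55475550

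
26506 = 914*29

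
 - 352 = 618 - 970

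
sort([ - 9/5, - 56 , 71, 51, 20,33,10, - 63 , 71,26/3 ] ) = [- 63, - 56, - 9/5, 26/3,10,20, 33,51,71,71 ]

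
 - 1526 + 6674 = 5148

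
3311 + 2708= 6019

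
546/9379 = 546/9379   =  0.06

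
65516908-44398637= 21118271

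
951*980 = 931980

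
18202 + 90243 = 108445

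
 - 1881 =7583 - 9464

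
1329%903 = 426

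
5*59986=299930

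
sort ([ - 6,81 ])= [ - 6, 81]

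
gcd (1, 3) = 1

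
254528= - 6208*( - 41 )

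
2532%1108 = 316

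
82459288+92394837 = 174854125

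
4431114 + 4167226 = 8598340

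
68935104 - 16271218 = 52663886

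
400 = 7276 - 6876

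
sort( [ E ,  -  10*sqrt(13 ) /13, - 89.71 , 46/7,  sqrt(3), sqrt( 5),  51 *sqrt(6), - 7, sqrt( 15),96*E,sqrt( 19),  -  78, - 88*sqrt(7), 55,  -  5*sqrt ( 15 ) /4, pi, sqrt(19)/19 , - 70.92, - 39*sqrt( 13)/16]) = [ - 88*sqrt( 7),  -  89.71, - 78, - 70.92,  -  39*sqrt(13)/16, - 7, - 5*sqrt( 15)/4,-10*sqrt (13)/13,sqrt( 19)/19, sqrt( 3) , sqrt(5 ),E,pi, sqrt( 15),sqrt( 19), 46/7,55,51*sqrt( 6),96*E] 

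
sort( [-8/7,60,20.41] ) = [ - 8/7,20.41,60 ]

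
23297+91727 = 115024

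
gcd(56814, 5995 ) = 1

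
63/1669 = 63/1669 =0.04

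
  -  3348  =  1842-5190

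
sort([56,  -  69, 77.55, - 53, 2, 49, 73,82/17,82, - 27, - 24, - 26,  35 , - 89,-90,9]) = [ - 90,  -  89, - 69, - 53, - 27,-26, - 24,2,82/17,9,35, 49,56,73, 77.55,82]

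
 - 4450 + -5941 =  - 10391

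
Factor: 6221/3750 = 2^( - 1 ) * 3^( - 1 )*5^( - 4 )*6221^1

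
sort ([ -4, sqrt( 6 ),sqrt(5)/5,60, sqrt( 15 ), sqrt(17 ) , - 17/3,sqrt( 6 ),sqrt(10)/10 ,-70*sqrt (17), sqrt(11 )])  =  [ - 70*sqrt( 17), - 17/3, - 4,sqrt( 10 )/10 , sqrt(5)/5 , sqrt( 6), sqrt(6),sqrt( 11), sqrt( 15),sqrt( 17), 60 ]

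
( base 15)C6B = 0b101011110001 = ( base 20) 701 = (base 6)20545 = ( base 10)2801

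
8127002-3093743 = 5033259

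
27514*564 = 15517896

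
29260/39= 750 + 10/39 = 750.26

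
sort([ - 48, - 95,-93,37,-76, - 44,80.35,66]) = [ - 95, - 93 , - 76,  -  48 , - 44, 37, 66, 80.35 ]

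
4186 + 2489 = 6675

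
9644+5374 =15018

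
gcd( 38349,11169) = 9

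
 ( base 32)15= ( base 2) 100101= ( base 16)25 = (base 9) 41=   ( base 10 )37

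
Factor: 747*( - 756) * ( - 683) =385711956 = 2^2*3^5*7^1*83^1*683^1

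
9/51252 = 3/17084 = 0.00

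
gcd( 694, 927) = 1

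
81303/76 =1069 + 59/76 = 1069.78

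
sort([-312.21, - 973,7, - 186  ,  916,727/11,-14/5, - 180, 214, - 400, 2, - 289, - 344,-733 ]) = [ - 973, - 733, - 400, - 344, - 312.21, -289 , - 186,  -  180, - 14/5,2, 7, 727/11, 214,916 ]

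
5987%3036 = 2951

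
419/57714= 419/57714 = 0.01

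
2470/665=3+5/7 = 3.71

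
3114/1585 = 1 + 1529/1585 = 1.96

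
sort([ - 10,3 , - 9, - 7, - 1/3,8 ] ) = [  -  10,  -  9, - 7, - 1/3, 3,8 ]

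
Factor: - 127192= - 2^3*13^1 * 1223^1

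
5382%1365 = 1287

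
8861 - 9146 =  - 285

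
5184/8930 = 2592/4465= 0.58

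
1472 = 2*736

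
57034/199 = 286 + 120/199= 286.60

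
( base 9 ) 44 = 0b101000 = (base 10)40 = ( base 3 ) 1111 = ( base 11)37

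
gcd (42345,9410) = 4705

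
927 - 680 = 247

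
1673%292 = 213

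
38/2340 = 19/1170 = 0.02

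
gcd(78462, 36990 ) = 54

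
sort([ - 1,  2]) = [-1,2 ] 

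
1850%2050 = 1850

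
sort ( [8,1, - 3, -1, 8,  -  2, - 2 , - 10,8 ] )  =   [-10, - 3,-2, - 2, - 1,1,8, 8, 8 ]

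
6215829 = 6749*921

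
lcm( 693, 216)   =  16632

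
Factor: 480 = 2^5*3^1*5^1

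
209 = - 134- - 343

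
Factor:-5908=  - 2^2*7^1*211^1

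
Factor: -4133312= -2^6*17^1*29^1*131^1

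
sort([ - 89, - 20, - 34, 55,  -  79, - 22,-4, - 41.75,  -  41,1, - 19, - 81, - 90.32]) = [-90.32,  -  89, - 81, - 79, -41.75, - 41, - 34, - 22, - 20, - 19, - 4,1,55 ] 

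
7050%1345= 325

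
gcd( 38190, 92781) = 3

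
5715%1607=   894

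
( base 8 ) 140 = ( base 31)33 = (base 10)96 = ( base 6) 240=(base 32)30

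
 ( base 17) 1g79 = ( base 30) am5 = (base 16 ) 25C1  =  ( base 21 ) 10j5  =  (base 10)9665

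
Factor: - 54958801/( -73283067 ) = 3^( - 2 ) * 11^( - 1)*13^( - 1)*37^1*56941^ ( - 1 )*1485373^1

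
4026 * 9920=39937920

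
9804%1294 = 746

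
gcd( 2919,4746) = 21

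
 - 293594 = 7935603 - 8229197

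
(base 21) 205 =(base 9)1185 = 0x377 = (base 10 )887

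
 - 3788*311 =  - 1178068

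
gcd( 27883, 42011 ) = 1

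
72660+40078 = 112738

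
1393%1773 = 1393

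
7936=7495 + 441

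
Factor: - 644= -2^2 * 7^1*23^1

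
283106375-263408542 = 19697833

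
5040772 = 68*74129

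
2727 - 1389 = 1338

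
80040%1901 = 198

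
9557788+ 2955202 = 12512990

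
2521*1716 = 4326036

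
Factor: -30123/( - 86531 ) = 3^2*3347^1*86531^(-1 ) 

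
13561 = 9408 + 4153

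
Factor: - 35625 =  - 3^1*5^4 * 19^1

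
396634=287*1382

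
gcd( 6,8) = 2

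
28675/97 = 28675/97 = 295.62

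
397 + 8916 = 9313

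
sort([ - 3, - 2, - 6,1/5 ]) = [ - 6,-3, - 2, 1/5]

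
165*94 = 15510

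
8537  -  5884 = 2653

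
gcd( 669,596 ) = 1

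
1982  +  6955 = 8937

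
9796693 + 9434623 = 19231316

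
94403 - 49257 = 45146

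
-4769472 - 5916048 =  - 10685520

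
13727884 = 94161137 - 80433253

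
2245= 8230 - 5985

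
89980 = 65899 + 24081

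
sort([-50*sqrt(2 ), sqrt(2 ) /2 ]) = [-50*sqrt ( 2 ),  sqrt( 2 ) /2] 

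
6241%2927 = 387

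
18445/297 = 18445/297 = 62.10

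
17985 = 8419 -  - 9566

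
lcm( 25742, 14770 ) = 900970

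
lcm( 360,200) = 1800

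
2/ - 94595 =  - 1 +94593/94595 = - 0.00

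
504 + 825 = 1329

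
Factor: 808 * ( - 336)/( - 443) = 2^7*3^1 * 7^1  *  101^1 * 443^( -1) = 271488/443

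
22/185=22/185 = 0.12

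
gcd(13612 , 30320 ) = 4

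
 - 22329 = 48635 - 70964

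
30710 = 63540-32830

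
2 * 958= 1916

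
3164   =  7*452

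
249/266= 249/266 = 0.94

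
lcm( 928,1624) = 6496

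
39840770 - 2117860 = 37722910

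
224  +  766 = 990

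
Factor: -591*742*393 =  - 2^1*3^2*7^1*53^1*131^1*197^1 = - 172339146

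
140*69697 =9757580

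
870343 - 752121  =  118222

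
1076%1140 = 1076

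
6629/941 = 6629/941 = 7.04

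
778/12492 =389/6246 = 0.06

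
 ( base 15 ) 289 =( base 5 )4304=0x243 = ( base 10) 579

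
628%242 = 144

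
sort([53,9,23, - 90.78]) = [-90.78,9, 23,53]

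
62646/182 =344 + 19/91 = 344.21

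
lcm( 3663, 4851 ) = 179487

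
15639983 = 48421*323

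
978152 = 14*69868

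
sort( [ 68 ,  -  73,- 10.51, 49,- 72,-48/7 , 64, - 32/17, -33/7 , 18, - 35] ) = [-73,-72,-35,-10.51, - 48/7,  -  33/7, - 32/17,  18, 49 , 64, 68]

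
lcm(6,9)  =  18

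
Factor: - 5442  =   - 2^1*3^1* 907^1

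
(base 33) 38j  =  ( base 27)4ND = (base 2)110111011110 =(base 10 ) 3550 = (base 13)1801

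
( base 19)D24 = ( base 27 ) 6da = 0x127F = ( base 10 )4735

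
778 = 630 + 148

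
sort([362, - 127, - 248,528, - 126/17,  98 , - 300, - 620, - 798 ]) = [ - 798, - 620 , -300,-248, - 127, - 126/17 , 98, 362, 528 ] 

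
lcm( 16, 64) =64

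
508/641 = 508/641 = 0.79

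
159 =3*53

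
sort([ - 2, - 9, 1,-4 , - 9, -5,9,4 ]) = [ - 9, - 9,  -  5, - 4, - 2, 1, 4,  9]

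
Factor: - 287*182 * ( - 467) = 24393278 = 2^1*7^2*13^1*41^1 * 467^1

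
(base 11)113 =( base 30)4f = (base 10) 135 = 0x87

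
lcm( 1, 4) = 4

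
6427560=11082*580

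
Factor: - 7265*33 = -3^1*5^1 * 11^1*1453^1 = - 239745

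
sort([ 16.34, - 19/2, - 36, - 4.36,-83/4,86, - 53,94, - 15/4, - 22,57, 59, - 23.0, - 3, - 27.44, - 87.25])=[ - 87.25, - 53, - 36, - 27.44, - 23.0, - 22, - 83/4, - 19/2, - 4.36, - 15/4, - 3,16.34,  57, 59, 86, 94]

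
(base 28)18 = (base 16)24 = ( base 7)51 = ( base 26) 1a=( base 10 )36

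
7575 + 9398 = 16973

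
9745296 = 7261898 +2483398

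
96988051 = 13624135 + 83363916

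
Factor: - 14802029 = - 11^1*601^1*2239^1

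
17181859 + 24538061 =41719920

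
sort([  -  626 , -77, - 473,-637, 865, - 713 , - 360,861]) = [ - 713,- 637, - 626, - 473, - 360, - 77, 861,865 ]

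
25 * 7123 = 178075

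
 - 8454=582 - 9036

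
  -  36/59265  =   - 4/6585 = - 0.00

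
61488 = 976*63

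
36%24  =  12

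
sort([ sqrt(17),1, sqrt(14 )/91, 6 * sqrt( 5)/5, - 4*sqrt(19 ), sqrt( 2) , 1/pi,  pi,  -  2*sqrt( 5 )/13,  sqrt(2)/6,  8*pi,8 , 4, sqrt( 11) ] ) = [-4 *sqrt(19 ),-2 * sqrt( 5)/13, sqrt(14)/91,sqrt( 2)/6, 1/pi,1,sqrt( 2),  6 * sqrt( 5)/5,  pi,  sqrt(11), 4,  sqrt( 17) , 8, 8*pi ]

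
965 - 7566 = -6601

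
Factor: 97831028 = 2^2*24457757^1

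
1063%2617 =1063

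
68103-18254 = 49849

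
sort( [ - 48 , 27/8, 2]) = [ - 48, 2,  27/8]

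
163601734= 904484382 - 740882648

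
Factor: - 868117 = - 71^1*12227^1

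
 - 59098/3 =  - 19700 + 2/3 = -19699.33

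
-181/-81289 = 181/81289 = 0.00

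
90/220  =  9/22 = 0.41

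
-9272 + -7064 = -16336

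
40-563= -523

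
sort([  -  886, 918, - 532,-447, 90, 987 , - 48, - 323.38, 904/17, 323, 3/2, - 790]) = [ - 886, - 790,  -  532, - 447, - 323.38 , - 48, 3/2, 904/17  ,  90,323, 918, 987]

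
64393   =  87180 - 22787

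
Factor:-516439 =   -  7^1*11^1*19^1*353^1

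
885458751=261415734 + 624043017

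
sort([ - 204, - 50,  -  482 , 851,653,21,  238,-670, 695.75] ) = [ - 670, - 482, - 204, - 50, 21,238,653,695.75, 851]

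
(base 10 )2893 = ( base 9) 3864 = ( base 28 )3J9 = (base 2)101101001101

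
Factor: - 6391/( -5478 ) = 2^( - 1 )* 3^( - 1)*7^1 = 7/6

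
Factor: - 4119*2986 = -2^1*3^1*1373^1*1493^1 = - 12299334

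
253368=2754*92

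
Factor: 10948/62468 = 17/97 =17^1*97^ ( - 1 ) 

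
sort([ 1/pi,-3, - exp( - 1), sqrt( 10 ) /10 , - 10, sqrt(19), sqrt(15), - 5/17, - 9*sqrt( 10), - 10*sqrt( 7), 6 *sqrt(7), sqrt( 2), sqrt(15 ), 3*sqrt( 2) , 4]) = [-9*sqrt( 10), - 10*sqrt(7), - 10, -3, - exp( - 1 ) , - 5/17, sqrt(10 )/10,1/pi,sqrt(2 ),sqrt( 15), sqrt( 15 ),4, 3*sqrt(2 ), sqrt( 19),6*sqrt( 7 ) ] 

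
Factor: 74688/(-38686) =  -2^5 * 3^1*23^(-1)*29^( - 2)*389^1 =- 37344/19343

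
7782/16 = 3891/8  =  486.38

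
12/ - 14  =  -6/7 = - 0.86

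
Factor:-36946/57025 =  - 2^1*5^ ( - 2 )*7^2*13^1 * 29^1*2281^(-1)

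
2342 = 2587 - 245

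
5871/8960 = 5871/8960  =  0.66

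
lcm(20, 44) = 220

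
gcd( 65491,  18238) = 829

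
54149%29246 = 24903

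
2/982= 1/491 = 0.00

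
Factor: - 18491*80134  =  -1481757794  =  - 2^1*11^1*41^2*103^1*389^1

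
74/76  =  37/38 = 0.97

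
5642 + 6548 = 12190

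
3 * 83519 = 250557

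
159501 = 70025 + 89476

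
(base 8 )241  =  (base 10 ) 161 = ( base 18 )8h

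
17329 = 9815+7514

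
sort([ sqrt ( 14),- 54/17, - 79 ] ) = [ - 79, - 54/17 , sqrt(14) ]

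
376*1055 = 396680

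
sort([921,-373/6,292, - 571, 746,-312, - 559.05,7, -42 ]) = [ - 571,- 559.05, -312,- 373/6,-42,  7, 292, 746,921] 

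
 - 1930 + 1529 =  - 401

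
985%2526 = 985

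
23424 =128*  183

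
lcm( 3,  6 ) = 6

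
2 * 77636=155272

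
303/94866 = 101/31622=0.00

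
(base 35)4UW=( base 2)1011101011110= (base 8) 13536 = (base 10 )5982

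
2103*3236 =6805308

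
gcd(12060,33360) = 60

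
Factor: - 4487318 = - 2^1*11^1*203969^1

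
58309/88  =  662 + 53/88 = 662.60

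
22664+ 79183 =101847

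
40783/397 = 40783/397 = 102.73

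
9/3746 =9/3746=   0.00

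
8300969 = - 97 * (-85577)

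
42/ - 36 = - 7/6 = - 1.17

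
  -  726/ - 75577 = 726/75577 = 0.01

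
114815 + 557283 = 672098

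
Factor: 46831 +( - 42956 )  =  5^3*31^1 = 3875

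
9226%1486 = 310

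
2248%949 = 350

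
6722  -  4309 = 2413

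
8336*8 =66688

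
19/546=19/546 = 0.03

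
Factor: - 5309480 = - 2^3*5^1*11^2*1097^1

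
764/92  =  8+7/23 = 8.30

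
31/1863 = 31/1863 = 0.02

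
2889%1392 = 105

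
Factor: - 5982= -2^1*3^1*997^1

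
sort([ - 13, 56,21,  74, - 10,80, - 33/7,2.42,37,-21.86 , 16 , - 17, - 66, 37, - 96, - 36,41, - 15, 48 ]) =[-96, - 66, - 36, - 21.86, - 17, - 15  , - 13, - 10, - 33/7,  2.42,16,21,37,37,41,48,56, 74, 80]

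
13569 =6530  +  7039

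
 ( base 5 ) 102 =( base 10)27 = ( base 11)25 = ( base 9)30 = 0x1B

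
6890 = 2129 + 4761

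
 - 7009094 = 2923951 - 9933045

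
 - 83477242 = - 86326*967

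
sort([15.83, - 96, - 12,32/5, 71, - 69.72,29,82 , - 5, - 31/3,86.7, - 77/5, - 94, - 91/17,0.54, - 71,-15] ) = [ - 96,-94, - 71, - 69.72,  -  77/5, - 15, - 12, - 31/3, - 91/17, - 5, 0.54,32/5,15.83, 29, 71, 82,86.7]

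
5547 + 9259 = 14806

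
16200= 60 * 270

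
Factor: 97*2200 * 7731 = 2^3 * 3^2*5^2* 11^1*97^1*859^1 = 1649795400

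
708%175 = 8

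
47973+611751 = 659724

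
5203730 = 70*74339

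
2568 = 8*321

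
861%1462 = 861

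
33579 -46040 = -12461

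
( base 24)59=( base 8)201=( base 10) 129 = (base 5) 1004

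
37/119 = 37/119 = 0.31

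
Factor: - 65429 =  - 7^1*13^1 * 719^1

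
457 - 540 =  - 83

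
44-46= - 2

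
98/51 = 1 + 47/51 = 1.92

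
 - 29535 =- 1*29535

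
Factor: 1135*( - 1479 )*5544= - 2^3*3^3*5^1*7^1 * 11^1*17^1*29^1*227^1 =- 9306518760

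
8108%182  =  100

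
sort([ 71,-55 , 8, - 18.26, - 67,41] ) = [-67, - 55, -18.26, 8,41, 71] 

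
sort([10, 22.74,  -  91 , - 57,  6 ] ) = [ - 91,-57,6,10, 22.74 ]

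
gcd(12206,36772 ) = 2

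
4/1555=4/1555 = 0.00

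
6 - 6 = 0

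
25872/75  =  8624/25 = 344.96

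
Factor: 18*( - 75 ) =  - 1350 = -2^1 * 3^3 * 5^2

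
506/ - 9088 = - 1 + 4291/4544 = - 0.06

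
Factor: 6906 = 2^1*3^1*1151^1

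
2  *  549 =1098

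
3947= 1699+2248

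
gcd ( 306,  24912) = 18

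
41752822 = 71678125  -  29925303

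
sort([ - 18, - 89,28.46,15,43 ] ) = [ - 89, - 18, 15, 28.46, 43 ] 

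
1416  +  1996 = 3412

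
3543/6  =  1181/2= 590.50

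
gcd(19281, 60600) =3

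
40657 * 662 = 26914934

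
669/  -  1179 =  - 1+170/393 = -0.57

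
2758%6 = 4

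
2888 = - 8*(-361)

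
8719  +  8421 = 17140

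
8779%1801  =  1575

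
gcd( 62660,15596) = 4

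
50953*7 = 356671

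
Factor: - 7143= - 3^1*2381^1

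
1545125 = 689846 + 855279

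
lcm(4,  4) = 4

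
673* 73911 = 49742103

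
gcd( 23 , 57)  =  1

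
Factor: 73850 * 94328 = 2^4*5^2*7^1*13^1*211^1*907^1 = 6966122800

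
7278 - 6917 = 361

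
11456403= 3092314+8364089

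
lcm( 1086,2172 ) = 2172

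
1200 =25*48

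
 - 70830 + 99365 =28535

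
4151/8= 518 + 7/8 = 518.88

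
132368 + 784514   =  916882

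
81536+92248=173784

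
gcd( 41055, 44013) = 51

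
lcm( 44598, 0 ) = 0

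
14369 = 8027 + 6342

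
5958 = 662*9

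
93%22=5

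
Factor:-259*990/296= - 3465/4 = - 2^( - 2) * 3^2*5^1*7^1*11^1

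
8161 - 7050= 1111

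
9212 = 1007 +8205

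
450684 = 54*8346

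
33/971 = 33/971 = 0.03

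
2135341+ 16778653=18913994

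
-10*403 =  - 4030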